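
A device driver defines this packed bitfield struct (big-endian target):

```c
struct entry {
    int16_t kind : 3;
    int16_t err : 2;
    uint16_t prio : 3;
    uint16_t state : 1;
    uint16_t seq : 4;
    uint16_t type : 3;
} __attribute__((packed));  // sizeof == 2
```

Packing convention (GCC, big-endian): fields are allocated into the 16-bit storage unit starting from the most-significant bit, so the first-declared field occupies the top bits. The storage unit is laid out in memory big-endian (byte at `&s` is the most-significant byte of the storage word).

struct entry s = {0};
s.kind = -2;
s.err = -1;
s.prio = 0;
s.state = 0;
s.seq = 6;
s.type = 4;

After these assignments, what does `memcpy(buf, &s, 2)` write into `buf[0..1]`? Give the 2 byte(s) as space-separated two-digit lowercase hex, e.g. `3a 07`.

d8 34

kind:3 = -2 → 0x6 << 13 → word 0xc000
err:2 = -1 → 0x3 << 11 → word 0xd800
prio:3 = 0 → 0x0 << 8 → word 0xd800
state:1 = 0 → 0x0 << 7 → word 0xd800
seq:4 = 6 → 0x6 << 3 → word 0xd830
type:3 = 4 → 0x4 << 0 → word 0xd834
word = 0xd834 → big-endian bytes:
  [0]=0xd8  [1]=0x34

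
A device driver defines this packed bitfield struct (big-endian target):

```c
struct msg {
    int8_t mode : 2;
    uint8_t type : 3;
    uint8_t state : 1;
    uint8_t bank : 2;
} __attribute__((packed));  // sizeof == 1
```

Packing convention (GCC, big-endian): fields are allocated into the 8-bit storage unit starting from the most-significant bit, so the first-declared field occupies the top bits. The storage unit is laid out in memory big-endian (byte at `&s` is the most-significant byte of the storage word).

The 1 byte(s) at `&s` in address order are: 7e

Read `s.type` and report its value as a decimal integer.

7

[0]=0x7e (big-endian) → word 0x7e
mode:2 @ bit 6 → (0x7e>>6)&0x3 = 0x1
type:3 @ bit 3 → (0x7e>>3)&0x7 = 0x7  ←
state:1 @ bit 2 → (0x7e>>2)&0x1 = 0x1
bank:2 @ bit 0 → (0x7e>>0)&0x3 = 0x2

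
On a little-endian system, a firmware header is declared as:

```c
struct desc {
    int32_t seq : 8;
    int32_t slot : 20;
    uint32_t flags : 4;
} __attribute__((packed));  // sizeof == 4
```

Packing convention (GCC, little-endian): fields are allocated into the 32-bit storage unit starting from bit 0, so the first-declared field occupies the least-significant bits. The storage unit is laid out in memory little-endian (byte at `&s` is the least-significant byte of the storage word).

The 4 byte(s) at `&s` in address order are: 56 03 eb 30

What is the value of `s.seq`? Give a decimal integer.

[0]=0x56 [1]=0x03 [2]=0xeb [3]=0x30 (little-endian) → word 0x30eb0356
seq:8 @ bit 0 → (0x30eb0356>>0)&0xff = 0x56  ←
slot:20 @ bit 8 → (0x30eb0356>>8)&0xfffff = 0xeb03
flags:4 @ bit 28 → (0x30eb0356>>28)&0xf = 0x3
seq signed 8b, MSB=0: value = 86

86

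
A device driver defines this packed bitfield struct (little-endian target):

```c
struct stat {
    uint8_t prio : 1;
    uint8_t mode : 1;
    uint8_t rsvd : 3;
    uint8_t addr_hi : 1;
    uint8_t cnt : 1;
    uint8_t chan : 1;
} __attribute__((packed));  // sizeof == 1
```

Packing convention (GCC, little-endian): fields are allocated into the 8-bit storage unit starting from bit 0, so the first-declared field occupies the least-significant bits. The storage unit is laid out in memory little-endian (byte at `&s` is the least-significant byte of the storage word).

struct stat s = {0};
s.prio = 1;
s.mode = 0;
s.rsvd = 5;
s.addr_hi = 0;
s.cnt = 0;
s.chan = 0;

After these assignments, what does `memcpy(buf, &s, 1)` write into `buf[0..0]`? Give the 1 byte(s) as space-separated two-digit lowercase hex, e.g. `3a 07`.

15

prio:1 = 1 → 0x1 << 0 → word 0x01
mode:1 = 0 → 0x0 << 1 → word 0x01
rsvd:3 = 5 → 0x5 << 2 → word 0x15
addr_hi:1 = 0 → 0x0 << 5 → word 0x15
cnt:1 = 0 → 0x0 << 6 → word 0x15
chan:1 = 0 → 0x0 << 7 → word 0x15
word = 0x15 → little-endian bytes:
  [0]=0x15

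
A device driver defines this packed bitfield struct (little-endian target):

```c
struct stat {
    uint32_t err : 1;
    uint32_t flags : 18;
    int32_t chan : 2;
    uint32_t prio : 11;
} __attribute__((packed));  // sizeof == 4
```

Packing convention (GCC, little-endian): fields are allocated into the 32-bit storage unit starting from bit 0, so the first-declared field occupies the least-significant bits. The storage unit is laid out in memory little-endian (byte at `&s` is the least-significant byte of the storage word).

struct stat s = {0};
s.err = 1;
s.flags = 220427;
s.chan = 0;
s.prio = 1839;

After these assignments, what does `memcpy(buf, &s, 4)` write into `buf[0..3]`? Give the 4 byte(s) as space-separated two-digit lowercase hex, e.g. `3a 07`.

[0+:1] err=1 & 0x1 = 0x1; word=0x00000001
[1+:18] flags=220427 & 0x3ffff = 0x35d0b; word=0x0006ba17
[19+:2] chan=0 & 0x3 = 0x0; word=0x0006ba17
[21+:11] prio=1839 & 0x7ff = 0x72f; word=0xe5e6ba17
word = 0xe5e6ba17 → little-endian bytes:
  [0]=0x17  [1]=0xba  [2]=0xe6  [3]=0xe5

17 ba e6 e5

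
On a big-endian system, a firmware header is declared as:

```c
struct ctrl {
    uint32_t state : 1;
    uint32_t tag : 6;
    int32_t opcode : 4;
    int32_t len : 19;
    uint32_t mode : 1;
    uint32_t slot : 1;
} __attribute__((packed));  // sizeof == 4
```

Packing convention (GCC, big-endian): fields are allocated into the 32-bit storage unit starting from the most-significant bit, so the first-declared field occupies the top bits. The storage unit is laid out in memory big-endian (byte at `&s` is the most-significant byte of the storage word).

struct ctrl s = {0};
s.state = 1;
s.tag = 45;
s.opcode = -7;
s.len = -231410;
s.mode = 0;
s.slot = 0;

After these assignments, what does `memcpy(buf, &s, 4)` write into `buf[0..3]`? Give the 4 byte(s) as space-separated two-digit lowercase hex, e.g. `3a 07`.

[31+:1] state=1 & 0x1 = 0x1; word=0x80000000
[25+:6] tag=45 & 0x3f = 0x2d; word=0xda000000
[21+:4] opcode=-7 & 0xf = 0x9; word=0xdb200000
[2+:19] len=-231410 & 0x7ffff = 0x4780e; word=0xdb31e038
[1+:1] mode=0 & 0x1 = 0x0; word=0xdb31e038
[0+:1] slot=0 & 0x1 = 0x0; word=0xdb31e038
word = 0xdb31e038 → big-endian bytes:
  [0]=0xdb  [1]=0x31  [2]=0xe0  [3]=0x38

db 31 e0 38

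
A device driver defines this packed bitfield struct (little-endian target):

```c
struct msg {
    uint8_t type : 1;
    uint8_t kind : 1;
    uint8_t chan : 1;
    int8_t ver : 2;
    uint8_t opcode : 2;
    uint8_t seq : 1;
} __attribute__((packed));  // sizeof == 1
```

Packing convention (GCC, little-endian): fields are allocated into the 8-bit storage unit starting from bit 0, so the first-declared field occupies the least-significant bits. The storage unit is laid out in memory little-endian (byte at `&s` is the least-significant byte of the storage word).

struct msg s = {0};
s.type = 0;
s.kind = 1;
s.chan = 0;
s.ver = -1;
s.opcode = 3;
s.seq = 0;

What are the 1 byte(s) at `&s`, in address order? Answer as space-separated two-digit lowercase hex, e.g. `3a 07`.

7a

[0+:1] type=0 & 0x1 = 0x0; word=0x00
[1+:1] kind=1 & 0x1 = 0x1; word=0x02
[2+:1] chan=0 & 0x1 = 0x0; word=0x02
[3+:2] ver=-1 & 0x3 = 0x3; word=0x1a
[5+:2] opcode=3 & 0x3 = 0x3; word=0x7a
[7+:1] seq=0 & 0x1 = 0x0; word=0x7a
word = 0x7a → little-endian bytes:
  [0]=0x7a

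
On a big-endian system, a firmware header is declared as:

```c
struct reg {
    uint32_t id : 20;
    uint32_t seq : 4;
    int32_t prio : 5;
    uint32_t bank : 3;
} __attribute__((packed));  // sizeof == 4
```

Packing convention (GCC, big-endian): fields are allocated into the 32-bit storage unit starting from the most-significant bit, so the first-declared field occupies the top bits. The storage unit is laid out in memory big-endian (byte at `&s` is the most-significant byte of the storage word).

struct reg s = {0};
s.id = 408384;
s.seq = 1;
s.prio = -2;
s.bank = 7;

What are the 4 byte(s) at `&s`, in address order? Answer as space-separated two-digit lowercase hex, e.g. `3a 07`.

[12+:20] id=408384 & 0xfffff = 0x63b40; word=0x63b40000
[8+:4] seq=1 & 0xf = 0x1; word=0x63b40100
[3+:5] prio=-2 & 0x1f = 0x1e; word=0x63b401f0
[0+:3] bank=7 & 0x7 = 0x7; word=0x63b401f7
word = 0x63b401f7 → big-endian bytes:
  [0]=0x63  [1]=0xb4  [2]=0x01  [3]=0xf7

63 b4 01 f7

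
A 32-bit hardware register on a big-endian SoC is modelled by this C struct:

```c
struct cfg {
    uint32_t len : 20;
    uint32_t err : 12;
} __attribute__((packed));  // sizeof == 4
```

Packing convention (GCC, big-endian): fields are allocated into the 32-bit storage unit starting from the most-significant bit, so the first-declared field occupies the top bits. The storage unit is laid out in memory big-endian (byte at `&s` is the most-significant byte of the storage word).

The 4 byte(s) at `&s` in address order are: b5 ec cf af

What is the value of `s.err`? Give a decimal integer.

[0]=0xb5 [1]=0xec [2]=0xcf [3]=0xaf (big-endian) → word 0xb5eccfaf
len [12+:20] = (word>>12) & 0xfffff = 745164
err [0+:12] = (word>>0) & 0xfff = 4015  ←

4015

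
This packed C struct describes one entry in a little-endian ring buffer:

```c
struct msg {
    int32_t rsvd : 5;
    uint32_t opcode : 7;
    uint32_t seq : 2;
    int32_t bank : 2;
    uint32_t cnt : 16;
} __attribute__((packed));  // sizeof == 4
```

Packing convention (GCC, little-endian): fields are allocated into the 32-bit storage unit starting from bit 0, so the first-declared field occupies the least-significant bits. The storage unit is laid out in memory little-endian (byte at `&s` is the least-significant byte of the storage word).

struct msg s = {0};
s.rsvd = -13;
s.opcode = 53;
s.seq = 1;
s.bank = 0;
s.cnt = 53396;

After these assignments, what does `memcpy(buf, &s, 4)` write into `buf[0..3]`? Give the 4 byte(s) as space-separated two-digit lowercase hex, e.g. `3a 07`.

b3 16 94 d0

rsvd:5 = -13 → 0x13 << 0 → word 0x00000013
opcode:7 = 53 → 0x35 << 5 → word 0x000006b3
seq:2 = 1 → 0x1 << 12 → word 0x000016b3
bank:2 = 0 → 0x0 << 14 → word 0x000016b3
cnt:16 = 53396 → 0xd094 << 16 → word 0xd09416b3
word = 0xd09416b3 → little-endian bytes:
  [0]=0xb3  [1]=0x16  [2]=0x94  [3]=0xd0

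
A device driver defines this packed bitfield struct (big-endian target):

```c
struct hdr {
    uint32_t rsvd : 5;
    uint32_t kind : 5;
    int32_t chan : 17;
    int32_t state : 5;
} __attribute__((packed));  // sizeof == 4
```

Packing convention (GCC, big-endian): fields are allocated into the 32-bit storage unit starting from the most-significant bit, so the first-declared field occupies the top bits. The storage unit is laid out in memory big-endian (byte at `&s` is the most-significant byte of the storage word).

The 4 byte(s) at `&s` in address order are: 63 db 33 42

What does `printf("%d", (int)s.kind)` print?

15

[0]=0x63 [1]=0xdb [2]=0x33 [3]=0x42 (big-endian) → word 0x63db3342
rsvd [27+:5] = (word>>27) & 0x1f = 12
kind [22+:5] = (word>>22) & 0x1f = 15  ←
chan [5+:17] = (word>>5) & 0x1ffff = 55706
state [0+:5] = (word>>0) & 0x1f = 2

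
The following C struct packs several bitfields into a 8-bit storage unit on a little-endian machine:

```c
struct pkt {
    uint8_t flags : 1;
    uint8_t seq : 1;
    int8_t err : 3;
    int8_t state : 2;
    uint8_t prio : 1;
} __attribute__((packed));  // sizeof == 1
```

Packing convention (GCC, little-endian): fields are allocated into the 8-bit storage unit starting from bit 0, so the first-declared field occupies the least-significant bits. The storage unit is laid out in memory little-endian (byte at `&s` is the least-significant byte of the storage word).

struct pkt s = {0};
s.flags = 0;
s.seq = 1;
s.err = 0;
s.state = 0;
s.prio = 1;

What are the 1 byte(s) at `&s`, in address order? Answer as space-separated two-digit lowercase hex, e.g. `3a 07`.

[0+:1] flags=0 & 0x1 = 0x0; word=0x00
[1+:1] seq=1 & 0x1 = 0x1; word=0x02
[2+:3] err=0 & 0x7 = 0x0; word=0x02
[5+:2] state=0 & 0x3 = 0x0; word=0x02
[7+:1] prio=1 & 0x1 = 0x1; word=0x82
word = 0x82 → little-endian bytes:
  [0]=0x82

82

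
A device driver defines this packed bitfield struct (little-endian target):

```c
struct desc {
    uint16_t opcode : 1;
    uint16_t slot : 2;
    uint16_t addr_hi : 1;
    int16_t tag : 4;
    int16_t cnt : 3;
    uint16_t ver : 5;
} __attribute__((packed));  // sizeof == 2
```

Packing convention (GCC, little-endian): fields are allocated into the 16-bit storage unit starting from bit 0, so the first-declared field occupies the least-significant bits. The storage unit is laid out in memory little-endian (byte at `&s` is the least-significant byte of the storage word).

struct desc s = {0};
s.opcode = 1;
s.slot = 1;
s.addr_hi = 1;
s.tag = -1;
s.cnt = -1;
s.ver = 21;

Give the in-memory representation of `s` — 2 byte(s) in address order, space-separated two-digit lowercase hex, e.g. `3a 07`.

fb af

opcode:1 = 1 → 0x1 << 0 → word 0x0001
slot:2 = 1 → 0x1 << 1 → word 0x0003
addr_hi:1 = 1 → 0x1 << 3 → word 0x000b
tag:4 = -1 → 0xf << 4 → word 0x00fb
cnt:3 = -1 → 0x7 << 8 → word 0x07fb
ver:5 = 21 → 0x15 << 11 → word 0xaffb
word = 0xaffb → little-endian bytes:
  [0]=0xfb  [1]=0xaf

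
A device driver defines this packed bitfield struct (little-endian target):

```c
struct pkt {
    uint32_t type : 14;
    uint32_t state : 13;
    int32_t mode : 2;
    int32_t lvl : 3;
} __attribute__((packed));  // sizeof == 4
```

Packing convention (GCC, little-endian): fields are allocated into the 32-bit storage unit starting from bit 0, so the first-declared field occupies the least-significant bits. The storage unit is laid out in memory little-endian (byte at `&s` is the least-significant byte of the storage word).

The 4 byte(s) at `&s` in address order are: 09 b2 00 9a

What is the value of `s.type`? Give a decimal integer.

12809

[0]=0x09 [1]=0xb2 [2]=0x00 [3]=0x9a (little-endian) → word 0x9a00b209
type [0+:14] = (word>>0) & 0x3fff = 12809  ←
state [14+:13] = (word>>14) & 0x1fff = 2050
mode [27+:2] = (word>>27) & 0x3 = 3
lvl [29+:3] = (word>>29) & 0x7 = 4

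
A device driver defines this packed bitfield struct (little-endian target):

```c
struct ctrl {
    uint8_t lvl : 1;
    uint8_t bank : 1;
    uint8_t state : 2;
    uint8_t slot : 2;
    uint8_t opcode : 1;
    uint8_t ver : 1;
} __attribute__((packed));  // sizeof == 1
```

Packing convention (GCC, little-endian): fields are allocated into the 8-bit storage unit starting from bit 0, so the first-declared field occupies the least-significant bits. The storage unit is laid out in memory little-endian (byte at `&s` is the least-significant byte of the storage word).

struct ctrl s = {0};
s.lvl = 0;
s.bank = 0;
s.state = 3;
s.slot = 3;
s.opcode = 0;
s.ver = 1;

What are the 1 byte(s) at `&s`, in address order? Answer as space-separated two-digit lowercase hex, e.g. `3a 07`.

bc

[0+:1] lvl=0 & 0x1 = 0x0; word=0x00
[1+:1] bank=0 & 0x1 = 0x0; word=0x00
[2+:2] state=3 & 0x3 = 0x3; word=0x0c
[4+:2] slot=3 & 0x3 = 0x3; word=0x3c
[6+:1] opcode=0 & 0x1 = 0x0; word=0x3c
[7+:1] ver=1 & 0x1 = 0x1; word=0xbc
word = 0xbc → little-endian bytes:
  [0]=0xbc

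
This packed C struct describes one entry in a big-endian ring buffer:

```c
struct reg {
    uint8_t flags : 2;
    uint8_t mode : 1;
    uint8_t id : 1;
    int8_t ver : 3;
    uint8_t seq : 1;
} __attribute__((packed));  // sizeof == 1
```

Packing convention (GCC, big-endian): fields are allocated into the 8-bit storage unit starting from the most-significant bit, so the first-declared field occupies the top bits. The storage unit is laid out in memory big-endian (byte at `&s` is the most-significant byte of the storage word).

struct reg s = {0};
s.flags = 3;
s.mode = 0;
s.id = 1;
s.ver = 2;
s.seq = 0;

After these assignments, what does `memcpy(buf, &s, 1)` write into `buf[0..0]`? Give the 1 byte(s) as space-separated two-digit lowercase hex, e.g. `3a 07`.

flags (2b) val=3 bits=0x3 at bit 6: 0xc0
mode (1b) val=0 bits=0x0 at bit 5: 0xc0
id (1b) val=1 bits=0x1 at bit 4: 0xd0
ver (3b) val=2 bits=0x2 at bit 1: 0xd4
seq (1b) val=0 bits=0x0 at bit 0: 0xd4
word = 0xd4 → big-endian bytes:
  [0]=0xd4

d4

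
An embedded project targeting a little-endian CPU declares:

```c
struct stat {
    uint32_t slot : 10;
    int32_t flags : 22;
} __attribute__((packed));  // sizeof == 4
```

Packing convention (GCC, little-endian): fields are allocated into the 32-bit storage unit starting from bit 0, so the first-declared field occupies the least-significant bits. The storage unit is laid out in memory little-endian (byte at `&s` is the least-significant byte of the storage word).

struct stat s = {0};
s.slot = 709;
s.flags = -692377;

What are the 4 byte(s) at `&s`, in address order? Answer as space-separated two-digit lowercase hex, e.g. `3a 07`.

c5 9e bd d5

slot:10 = 709 → 0x2c5 << 0 → word 0x000002c5
flags:22 = -692377 → 0x356f67 << 10 → word 0xd5bd9ec5
word = 0xd5bd9ec5 → little-endian bytes:
  [0]=0xc5  [1]=0x9e  [2]=0xbd  [3]=0xd5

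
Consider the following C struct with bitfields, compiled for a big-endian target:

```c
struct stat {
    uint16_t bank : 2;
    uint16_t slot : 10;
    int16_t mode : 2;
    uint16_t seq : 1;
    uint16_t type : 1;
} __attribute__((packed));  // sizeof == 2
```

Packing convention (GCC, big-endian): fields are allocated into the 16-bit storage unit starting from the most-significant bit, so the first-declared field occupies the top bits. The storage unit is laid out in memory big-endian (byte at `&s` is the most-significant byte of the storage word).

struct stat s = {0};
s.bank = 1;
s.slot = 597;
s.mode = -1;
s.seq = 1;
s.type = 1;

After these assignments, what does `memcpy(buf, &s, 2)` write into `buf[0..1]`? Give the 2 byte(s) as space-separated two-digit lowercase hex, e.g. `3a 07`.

65 5f

bank (2b) val=1 bits=0x1 at bit 14: 0x4000
slot (10b) val=597 bits=0x255 at bit 4: 0x6550
mode (2b) val=-1 bits=0x3 at bit 2: 0x655c
seq (1b) val=1 bits=0x1 at bit 1: 0x655e
type (1b) val=1 bits=0x1 at bit 0: 0x655f
word = 0x655f → big-endian bytes:
  [0]=0x65  [1]=0x5f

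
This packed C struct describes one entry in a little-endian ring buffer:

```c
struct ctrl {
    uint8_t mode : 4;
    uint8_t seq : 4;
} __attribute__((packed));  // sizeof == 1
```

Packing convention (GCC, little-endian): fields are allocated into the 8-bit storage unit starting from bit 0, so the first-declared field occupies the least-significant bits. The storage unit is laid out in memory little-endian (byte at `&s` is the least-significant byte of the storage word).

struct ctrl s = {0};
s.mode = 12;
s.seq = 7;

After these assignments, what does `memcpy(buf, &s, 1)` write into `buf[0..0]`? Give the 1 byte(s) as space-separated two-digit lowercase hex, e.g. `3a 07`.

mode (4b) val=12 bits=0xc at bit 0: 0x0c
seq (4b) val=7 bits=0x7 at bit 4: 0x7c
word = 0x7c → little-endian bytes:
  [0]=0x7c

7c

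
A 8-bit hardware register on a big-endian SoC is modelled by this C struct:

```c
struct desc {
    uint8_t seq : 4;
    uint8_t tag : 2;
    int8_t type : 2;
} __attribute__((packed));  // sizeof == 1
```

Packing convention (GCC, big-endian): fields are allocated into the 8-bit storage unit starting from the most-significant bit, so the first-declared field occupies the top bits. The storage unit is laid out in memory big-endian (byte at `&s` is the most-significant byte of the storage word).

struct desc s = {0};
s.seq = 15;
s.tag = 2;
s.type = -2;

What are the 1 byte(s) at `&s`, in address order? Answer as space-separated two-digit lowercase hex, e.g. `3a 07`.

[4+:4] seq=15 & 0xf = 0xf; word=0xf0
[2+:2] tag=2 & 0x3 = 0x2; word=0xf8
[0+:2] type=-2 & 0x3 = 0x2; word=0xfa
word = 0xfa → big-endian bytes:
  [0]=0xfa

fa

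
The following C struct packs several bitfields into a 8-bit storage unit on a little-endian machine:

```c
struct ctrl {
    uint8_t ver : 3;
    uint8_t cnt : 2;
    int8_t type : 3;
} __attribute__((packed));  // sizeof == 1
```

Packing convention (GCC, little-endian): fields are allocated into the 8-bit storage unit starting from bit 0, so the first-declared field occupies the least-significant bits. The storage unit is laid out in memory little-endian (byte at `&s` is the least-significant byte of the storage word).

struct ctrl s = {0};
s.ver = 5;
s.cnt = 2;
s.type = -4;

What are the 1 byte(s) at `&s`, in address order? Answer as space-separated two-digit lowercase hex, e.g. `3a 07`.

ver:3 = 5 → 0x5 << 0 → word 0x05
cnt:2 = 2 → 0x2 << 3 → word 0x15
type:3 = -4 → 0x4 << 5 → word 0x95
word = 0x95 → little-endian bytes:
  [0]=0x95

95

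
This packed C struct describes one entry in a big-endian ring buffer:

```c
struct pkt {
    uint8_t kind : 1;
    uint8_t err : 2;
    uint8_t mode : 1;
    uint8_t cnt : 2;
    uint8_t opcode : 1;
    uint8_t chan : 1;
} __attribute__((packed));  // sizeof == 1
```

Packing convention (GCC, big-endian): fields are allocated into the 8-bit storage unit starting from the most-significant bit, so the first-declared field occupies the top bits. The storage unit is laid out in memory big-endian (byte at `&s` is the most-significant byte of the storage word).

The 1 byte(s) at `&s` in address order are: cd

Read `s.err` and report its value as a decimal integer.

2

[0]=0xcd (big-endian) → word 0xcd
kind:1 @ bit 7 → (0xcd>>7)&0x1 = 0x1
err:2 @ bit 5 → (0xcd>>5)&0x3 = 0x2  ←
mode:1 @ bit 4 → (0xcd>>4)&0x1 = 0x0
cnt:2 @ bit 2 → (0xcd>>2)&0x3 = 0x3
opcode:1 @ bit 1 → (0xcd>>1)&0x1 = 0x0
chan:1 @ bit 0 → (0xcd>>0)&0x1 = 0x1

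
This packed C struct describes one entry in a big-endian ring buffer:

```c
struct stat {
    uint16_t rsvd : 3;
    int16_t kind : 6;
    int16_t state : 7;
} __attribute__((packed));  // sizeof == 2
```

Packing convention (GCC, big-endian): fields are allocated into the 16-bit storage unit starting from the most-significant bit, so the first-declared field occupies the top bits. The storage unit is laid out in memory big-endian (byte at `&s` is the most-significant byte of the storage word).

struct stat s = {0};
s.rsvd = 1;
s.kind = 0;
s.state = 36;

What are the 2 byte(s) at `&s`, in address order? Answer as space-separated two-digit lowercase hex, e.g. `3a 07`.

20 24

rsvd (3b) val=1 bits=0x1 at bit 13: 0x2000
kind (6b) val=0 bits=0x0 at bit 7: 0x2000
state (7b) val=36 bits=0x24 at bit 0: 0x2024
word = 0x2024 → big-endian bytes:
  [0]=0x20  [1]=0x24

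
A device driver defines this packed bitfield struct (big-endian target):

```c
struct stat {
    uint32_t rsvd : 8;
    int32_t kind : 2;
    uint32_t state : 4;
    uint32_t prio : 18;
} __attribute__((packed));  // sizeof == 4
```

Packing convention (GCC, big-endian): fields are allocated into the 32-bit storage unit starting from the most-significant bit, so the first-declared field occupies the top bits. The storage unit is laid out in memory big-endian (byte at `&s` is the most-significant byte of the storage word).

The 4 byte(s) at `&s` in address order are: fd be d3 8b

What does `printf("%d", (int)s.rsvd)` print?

253

[0]=0xfd [1]=0xbe [2]=0xd3 [3]=0x8b (big-endian) → word 0xfdbed38b
rsvd:8 @ bit 24 → (0xfdbed38b>>24)&0xff = 0xfd  ←
kind:2 @ bit 22 → (0xfdbed38b>>22)&0x3 = 0x2
state:4 @ bit 18 → (0xfdbed38b>>18)&0xf = 0xf
prio:18 @ bit 0 → (0xfdbed38b>>0)&0x3ffff = 0x2d38b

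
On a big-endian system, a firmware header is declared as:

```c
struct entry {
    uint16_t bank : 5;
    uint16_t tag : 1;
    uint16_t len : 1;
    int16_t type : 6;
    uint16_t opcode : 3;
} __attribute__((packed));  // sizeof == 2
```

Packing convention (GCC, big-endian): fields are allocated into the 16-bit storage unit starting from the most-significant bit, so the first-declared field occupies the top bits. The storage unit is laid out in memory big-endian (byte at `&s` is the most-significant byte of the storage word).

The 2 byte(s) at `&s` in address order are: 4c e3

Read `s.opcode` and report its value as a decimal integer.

3

[0]=0x4c [1]=0xe3 (big-endian) → word 0x4ce3
bank [11+:5] = (word>>11) & 0x1f = 9
tag [10+:1] = (word>>10) & 0x1 = 1
len [9+:1] = (word>>9) & 0x1 = 0
type [3+:6] = (word>>3) & 0x3f = 28
opcode [0+:3] = (word>>0) & 0x7 = 3  ←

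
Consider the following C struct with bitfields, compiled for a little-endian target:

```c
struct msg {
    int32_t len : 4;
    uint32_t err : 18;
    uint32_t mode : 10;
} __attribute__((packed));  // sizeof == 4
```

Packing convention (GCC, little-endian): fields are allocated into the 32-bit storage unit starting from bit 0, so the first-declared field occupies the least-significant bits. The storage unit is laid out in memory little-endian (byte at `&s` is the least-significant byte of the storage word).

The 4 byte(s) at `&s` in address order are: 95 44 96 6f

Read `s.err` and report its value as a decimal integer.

91209

[0]=0x95 [1]=0x44 [2]=0x96 [3]=0x6f (little-endian) → word 0x6f964495
len:4 @ bit 0 → (0x6f964495>>0)&0xf = 0x5
err:18 @ bit 4 → (0x6f964495>>4)&0x3ffff = 0x16449  ←
mode:10 @ bit 22 → (0x6f964495>>22)&0x3ff = 0x1be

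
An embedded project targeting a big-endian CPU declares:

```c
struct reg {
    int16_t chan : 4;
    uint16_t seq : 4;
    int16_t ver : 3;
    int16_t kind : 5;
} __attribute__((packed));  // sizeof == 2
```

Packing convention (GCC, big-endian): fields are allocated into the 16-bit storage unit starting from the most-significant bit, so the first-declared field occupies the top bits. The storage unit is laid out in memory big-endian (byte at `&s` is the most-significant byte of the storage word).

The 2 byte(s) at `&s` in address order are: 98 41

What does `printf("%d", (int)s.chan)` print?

[0]=0x98 [1]=0x41 (big-endian) → word 0x9841
chan [12+:4] = (word>>12) & 0xf = 9  ←
seq [8+:4] = (word>>8) & 0xf = 8
ver [5+:3] = (word>>5) & 0x7 = 2
kind [0+:5] = (word>>0) & 0x1f = 1
chan signed 4b, MSB=1: 9 - 16 = -7

-7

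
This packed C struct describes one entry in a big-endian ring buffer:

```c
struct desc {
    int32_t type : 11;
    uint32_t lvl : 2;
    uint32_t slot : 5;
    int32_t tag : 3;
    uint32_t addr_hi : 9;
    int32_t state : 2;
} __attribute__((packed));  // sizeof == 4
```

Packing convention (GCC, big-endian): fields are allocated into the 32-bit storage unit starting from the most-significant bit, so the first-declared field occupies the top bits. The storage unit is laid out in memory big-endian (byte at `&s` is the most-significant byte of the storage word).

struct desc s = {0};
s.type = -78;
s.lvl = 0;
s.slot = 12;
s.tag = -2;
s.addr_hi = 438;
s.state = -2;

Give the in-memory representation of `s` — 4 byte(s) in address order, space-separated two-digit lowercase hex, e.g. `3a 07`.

type:11 = -78 → 0x7b2 << 21 → word 0xf6400000
lvl:2 = 0 → 0x0 << 19 → word 0xf6400000
slot:5 = 12 → 0xc << 14 → word 0xf6430000
tag:3 = -2 → 0x6 << 11 → word 0xf6433000
addr_hi:9 = 438 → 0x1b6 << 2 → word 0xf64336d8
state:2 = -2 → 0x2 << 0 → word 0xf64336da
word = 0xf64336da → big-endian bytes:
  [0]=0xf6  [1]=0x43  [2]=0x36  [3]=0xda

f6 43 36 da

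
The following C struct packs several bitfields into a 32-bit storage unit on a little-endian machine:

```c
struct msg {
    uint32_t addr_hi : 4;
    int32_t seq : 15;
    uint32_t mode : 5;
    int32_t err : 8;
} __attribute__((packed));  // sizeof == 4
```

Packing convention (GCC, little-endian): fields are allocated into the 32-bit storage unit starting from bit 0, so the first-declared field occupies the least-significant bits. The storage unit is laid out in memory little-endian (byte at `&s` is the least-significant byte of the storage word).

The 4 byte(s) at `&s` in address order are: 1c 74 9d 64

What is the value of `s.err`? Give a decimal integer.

[0]=0x1c [1]=0x74 [2]=0x9d [3]=0x64 (little-endian) → word 0x649d741c
addr_hi:4 @ bit 0 → (0x649d741c>>0)&0xf = 0xc
seq:15 @ bit 4 → (0x649d741c>>4)&0x7fff = 0x5741
mode:5 @ bit 19 → (0x649d741c>>19)&0x1f = 0x13
err:8 @ bit 24 → (0x649d741c>>24)&0xff = 0x64  ←
err signed 8b, MSB=0: value = 100

100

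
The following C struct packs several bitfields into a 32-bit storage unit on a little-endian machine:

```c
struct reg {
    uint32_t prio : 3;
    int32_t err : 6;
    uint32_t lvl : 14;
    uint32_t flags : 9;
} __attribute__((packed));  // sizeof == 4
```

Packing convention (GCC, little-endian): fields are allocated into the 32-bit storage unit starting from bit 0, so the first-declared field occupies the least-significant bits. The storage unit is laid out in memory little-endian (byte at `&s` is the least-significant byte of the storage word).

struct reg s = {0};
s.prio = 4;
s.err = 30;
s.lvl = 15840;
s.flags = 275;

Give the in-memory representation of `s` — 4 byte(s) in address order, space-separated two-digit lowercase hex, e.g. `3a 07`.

[0+:3] prio=4 & 0x7 = 0x4; word=0x00000004
[3+:6] err=30 & 0x3f = 0x1e; word=0x000000f4
[9+:14] lvl=15840 & 0x3fff = 0x3de0; word=0x007bc0f4
[23+:9] flags=275 & 0x1ff = 0x113; word=0x89fbc0f4
word = 0x89fbc0f4 → little-endian bytes:
  [0]=0xf4  [1]=0xc0  [2]=0xfb  [3]=0x89

f4 c0 fb 89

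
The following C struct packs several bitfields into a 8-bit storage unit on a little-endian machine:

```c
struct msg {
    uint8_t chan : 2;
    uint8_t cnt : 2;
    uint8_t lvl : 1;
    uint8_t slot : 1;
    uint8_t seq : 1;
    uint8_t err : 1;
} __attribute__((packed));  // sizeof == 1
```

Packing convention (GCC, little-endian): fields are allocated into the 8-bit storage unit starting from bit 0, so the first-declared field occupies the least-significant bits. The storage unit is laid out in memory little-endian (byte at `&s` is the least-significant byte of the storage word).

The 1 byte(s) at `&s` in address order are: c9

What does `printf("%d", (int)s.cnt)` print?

[0]=0xc9 (little-endian) → word 0xc9
chan:2 @ bit 0 → (0xc9>>0)&0x3 = 0x1
cnt:2 @ bit 2 → (0xc9>>2)&0x3 = 0x2  ←
lvl:1 @ bit 4 → (0xc9>>4)&0x1 = 0x0
slot:1 @ bit 5 → (0xc9>>5)&0x1 = 0x0
seq:1 @ bit 6 → (0xc9>>6)&0x1 = 0x1
err:1 @ bit 7 → (0xc9>>7)&0x1 = 0x1

2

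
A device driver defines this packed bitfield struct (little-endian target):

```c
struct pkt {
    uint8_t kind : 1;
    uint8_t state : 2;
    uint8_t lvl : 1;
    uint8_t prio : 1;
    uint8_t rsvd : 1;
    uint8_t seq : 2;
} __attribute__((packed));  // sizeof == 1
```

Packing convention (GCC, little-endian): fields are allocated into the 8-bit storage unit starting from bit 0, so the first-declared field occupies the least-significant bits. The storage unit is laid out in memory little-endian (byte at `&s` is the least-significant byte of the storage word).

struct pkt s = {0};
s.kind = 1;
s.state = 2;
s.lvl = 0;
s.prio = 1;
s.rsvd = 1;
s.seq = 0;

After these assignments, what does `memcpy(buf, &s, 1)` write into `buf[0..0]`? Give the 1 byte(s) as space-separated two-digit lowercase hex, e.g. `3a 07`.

kind:1 = 1 → 0x1 << 0 → word 0x01
state:2 = 2 → 0x2 << 1 → word 0x05
lvl:1 = 0 → 0x0 << 3 → word 0x05
prio:1 = 1 → 0x1 << 4 → word 0x15
rsvd:1 = 1 → 0x1 << 5 → word 0x35
seq:2 = 0 → 0x0 << 6 → word 0x35
word = 0x35 → little-endian bytes:
  [0]=0x35

35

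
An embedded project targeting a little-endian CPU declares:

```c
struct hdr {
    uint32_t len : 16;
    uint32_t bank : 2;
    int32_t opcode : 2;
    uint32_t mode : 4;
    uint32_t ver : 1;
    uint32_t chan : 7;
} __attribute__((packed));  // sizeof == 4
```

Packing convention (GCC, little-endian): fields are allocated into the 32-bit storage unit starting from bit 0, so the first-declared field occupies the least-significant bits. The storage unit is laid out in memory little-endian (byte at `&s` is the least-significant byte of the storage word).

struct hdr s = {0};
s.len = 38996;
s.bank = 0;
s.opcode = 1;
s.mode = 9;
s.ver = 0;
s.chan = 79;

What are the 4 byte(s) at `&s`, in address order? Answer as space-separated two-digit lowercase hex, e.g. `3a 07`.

len (16b) val=38996 bits=0x9854 at bit 0: 0x00009854
bank (2b) val=0 bits=0x0 at bit 16: 0x00009854
opcode (2b) val=1 bits=0x1 at bit 18: 0x00049854
mode (4b) val=9 bits=0x9 at bit 20: 0x00949854
ver (1b) val=0 bits=0x0 at bit 24: 0x00949854
chan (7b) val=79 bits=0x4f at bit 25: 0x9e949854
word = 0x9e949854 → little-endian bytes:
  [0]=0x54  [1]=0x98  [2]=0x94  [3]=0x9e

54 98 94 9e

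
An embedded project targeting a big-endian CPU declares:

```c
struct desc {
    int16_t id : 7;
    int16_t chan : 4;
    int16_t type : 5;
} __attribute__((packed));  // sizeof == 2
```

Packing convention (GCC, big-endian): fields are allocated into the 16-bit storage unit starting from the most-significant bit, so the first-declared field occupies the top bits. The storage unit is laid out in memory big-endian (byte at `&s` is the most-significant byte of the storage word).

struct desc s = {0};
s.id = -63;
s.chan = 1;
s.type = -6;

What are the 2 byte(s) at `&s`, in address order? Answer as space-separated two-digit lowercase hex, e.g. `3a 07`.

id:7 = -63 → 0x41 << 9 → word 0x8200
chan:4 = 1 → 0x1 << 5 → word 0x8220
type:5 = -6 → 0x1a << 0 → word 0x823a
word = 0x823a → big-endian bytes:
  [0]=0x82  [1]=0x3a

82 3a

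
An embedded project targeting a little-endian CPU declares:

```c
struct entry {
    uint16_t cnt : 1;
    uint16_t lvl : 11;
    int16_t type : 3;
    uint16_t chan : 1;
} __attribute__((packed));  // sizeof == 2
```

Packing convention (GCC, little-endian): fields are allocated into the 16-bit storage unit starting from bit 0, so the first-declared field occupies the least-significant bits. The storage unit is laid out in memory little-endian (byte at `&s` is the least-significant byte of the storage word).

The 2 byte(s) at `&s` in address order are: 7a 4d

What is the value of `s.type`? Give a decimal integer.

-4

[0]=0x7a [1]=0x4d (little-endian) → word 0x4d7a
cnt [0+:1] = (word>>0) & 0x1 = 0
lvl [1+:11] = (word>>1) & 0x7ff = 1725
type [12+:3] = (word>>12) & 0x7 = 4  ←
chan [15+:1] = (word>>15) & 0x1 = 0
type signed 3b, MSB=1: 4 - 8 = -4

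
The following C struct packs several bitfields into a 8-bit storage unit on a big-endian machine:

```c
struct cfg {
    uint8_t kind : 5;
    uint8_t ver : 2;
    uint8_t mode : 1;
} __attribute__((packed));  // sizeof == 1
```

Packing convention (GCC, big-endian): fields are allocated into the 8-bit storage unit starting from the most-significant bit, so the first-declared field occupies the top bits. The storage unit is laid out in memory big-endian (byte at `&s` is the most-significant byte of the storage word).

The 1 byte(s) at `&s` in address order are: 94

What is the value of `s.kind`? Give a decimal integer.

18

[0]=0x94 (big-endian) → word 0x94
kind:5 @ bit 3 → (0x94>>3)&0x1f = 0x12  ←
ver:2 @ bit 1 → (0x94>>1)&0x3 = 0x2
mode:1 @ bit 0 → (0x94>>0)&0x1 = 0x0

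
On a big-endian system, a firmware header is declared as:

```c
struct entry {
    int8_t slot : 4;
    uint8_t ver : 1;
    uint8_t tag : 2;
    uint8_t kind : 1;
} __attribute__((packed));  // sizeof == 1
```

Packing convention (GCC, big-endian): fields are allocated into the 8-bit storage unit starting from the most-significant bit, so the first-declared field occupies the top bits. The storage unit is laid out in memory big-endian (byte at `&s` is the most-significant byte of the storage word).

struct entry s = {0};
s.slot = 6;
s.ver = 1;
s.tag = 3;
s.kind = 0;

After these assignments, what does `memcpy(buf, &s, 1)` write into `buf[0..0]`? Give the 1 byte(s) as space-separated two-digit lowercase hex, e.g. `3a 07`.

6e

slot:4 = 6 → 0x6 << 4 → word 0x60
ver:1 = 1 → 0x1 << 3 → word 0x68
tag:2 = 3 → 0x3 << 1 → word 0x6e
kind:1 = 0 → 0x0 << 0 → word 0x6e
word = 0x6e → big-endian bytes:
  [0]=0x6e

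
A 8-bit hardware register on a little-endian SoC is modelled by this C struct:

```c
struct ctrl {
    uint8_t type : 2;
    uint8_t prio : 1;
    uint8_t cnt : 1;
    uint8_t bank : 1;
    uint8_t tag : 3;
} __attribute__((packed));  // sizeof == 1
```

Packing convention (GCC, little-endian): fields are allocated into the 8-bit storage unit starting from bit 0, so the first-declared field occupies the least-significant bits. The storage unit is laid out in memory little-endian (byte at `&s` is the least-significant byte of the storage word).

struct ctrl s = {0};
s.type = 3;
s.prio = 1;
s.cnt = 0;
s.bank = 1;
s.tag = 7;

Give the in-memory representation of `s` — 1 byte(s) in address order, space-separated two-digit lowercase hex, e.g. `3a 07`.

f7

[0+:2] type=3 & 0x3 = 0x3; word=0x03
[2+:1] prio=1 & 0x1 = 0x1; word=0x07
[3+:1] cnt=0 & 0x1 = 0x0; word=0x07
[4+:1] bank=1 & 0x1 = 0x1; word=0x17
[5+:3] tag=7 & 0x7 = 0x7; word=0xf7
word = 0xf7 → little-endian bytes:
  [0]=0xf7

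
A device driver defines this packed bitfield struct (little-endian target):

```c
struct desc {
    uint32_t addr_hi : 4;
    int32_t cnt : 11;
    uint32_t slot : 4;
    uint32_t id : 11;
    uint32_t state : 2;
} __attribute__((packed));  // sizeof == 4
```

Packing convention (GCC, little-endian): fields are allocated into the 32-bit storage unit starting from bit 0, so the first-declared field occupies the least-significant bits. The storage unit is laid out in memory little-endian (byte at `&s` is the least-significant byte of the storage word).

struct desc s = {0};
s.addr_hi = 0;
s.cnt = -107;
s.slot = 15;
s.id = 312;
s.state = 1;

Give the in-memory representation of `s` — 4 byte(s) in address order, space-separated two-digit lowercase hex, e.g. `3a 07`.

addr_hi (4b) val=0 bits=0x0 at bit 0: 0x00000000
cnt (11b) val=-107 bits=0x795 at bit 4: 0x00007950
slot (4b) val=15 bits=0xf at bit 15: 0x0007f950
id (11b) val=312 bits=0x138 at bit 19: 0x09c7f950
state (2b) val=1 bits=0x1 at bit 30: 0x49c7f950
word = 0x49c7f950 → little-endian bytes:
  [0]=0x50  [1]=0xf9  [2]=0xc7  [3]=0x49

50 f9 c7 49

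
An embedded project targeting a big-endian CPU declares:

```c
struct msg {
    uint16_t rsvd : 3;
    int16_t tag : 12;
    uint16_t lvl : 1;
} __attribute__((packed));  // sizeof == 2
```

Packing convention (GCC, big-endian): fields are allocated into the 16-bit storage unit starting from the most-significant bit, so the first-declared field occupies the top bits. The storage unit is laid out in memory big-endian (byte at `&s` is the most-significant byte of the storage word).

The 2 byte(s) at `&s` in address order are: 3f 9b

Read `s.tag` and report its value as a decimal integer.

-51

[0]=0x3f [1]=0x9b (big-endian) → word 0x3f9b
rsvd [13+:3] = (word>>13) & 0x7 = 1
tag [1+:12] = (word>>1) & 0xfff = 4045  ←
lvl [0+:1] = (word>>0) & 0x1 = 1
tag signed 12b, MSB=1: 4045 - 4096 = -51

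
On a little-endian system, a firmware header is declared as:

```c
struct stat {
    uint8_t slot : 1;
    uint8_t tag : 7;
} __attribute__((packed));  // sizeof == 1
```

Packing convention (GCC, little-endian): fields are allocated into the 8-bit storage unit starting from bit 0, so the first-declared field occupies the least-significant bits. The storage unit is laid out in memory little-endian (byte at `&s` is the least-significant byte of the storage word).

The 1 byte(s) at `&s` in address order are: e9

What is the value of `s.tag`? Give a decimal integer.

116

[0]=0xe9 (little-endian) → word 0xe9
slot:1 @ bit 0 → (0xe9>>0)&0x1 = 0x1
tag:7 @ bit 1 → (0xe9>>1)&0x7f = 0x74  ←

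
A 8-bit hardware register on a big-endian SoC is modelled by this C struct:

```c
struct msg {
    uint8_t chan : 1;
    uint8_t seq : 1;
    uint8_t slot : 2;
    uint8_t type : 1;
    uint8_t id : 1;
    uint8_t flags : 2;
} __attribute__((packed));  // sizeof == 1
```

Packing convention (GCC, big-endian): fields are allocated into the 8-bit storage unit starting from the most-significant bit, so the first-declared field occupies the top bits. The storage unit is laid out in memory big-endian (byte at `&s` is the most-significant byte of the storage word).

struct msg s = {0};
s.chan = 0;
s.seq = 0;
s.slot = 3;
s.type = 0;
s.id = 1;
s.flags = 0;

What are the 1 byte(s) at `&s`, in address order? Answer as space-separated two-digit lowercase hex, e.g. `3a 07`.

[7+:1] chan=0 & 0x1 = 0x0; word=0x00
[6+:1] seq=0 & 0x1 = 0x0; word=0x00
[4+:2] slot=3 & 0x3 = 0x3; word=0x30
[3+:1] type=0 & 0x1 = 0x0; word=0x30
[2+:1] id=1 & 0x1 = 0x1; word=0x34
[0+:2] flags=0 & 0x3 = 0x0; word=0x34
word = 0x34 → big-endian bytes:
  [0]=0x34

34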